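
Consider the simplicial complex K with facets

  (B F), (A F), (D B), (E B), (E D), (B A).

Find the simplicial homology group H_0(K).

H_0 = Z.

K has 5 vertices, 6 edges.
rank ∂_0 = 0, rank ∂_1 = 4 ⇒ b_0 = 5 − 0 − 4 = 1; all invariant factors of ∂_1 are 1 so no torsion. So H_0 = Z.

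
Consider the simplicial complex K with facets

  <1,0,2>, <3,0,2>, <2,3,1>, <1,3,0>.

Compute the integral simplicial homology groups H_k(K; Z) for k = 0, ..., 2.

Order the vertices as 0 < 1 < 2 < 3. Listing each simplex with vertices in this order, K has dimension 2 with simplices:

  0-simplices (4): [0], [1], [2], [3]
  1-simplices (6): [0,1], [0,2], [0,3], [1,2], [1,3], [2,3]
  2-simplices (4): [0,1,2], [0,1,3], [0,2,3], [1,2,3]

Hence C_0 ≅ Z^4, C_1 ≅ Z^6, C_2 ≅ Z^4.

The boundary map ∂_1: C_1 → C_0 is given by ∂[p,q] = [q] − [p].
The 4×6 boundary matrix has rank 3 and Smith normal form diag(1,1,1).

∂_2: C_2 → C_1 maps a triangle to the signed sum of its edges. For instance
  ∂[0,1,2] = [1,2] − [0,2] + [0,1],
  ∂[0,1,3] = [1,3] − [0,3] + [0,1].
This gives a 6×4 integer matrix of rank 3; reducing to Smith normal form yields diagonal entries (1,1,1).

From H_k ≅ ker(∂_k) / im(∂_{k+1}) we obtain:

  H_0: rank C_0 − rank ∂_1 = 4 − 3 = 1, and the invariant factors of ∂_1 are all 1, so H_0 = Z.
  H_1: rank ker ∂_1 − rank ∂_2 = (6 − 3) − 3 = 0, and the invariant factors of ∂_2 are all 1, so H_1 = 0.
  H_2: rank ker ∂_2 − rank ∂_3 = (4 − 3) − 0 = 1, and there is no ∂_3, so H_2 = Z.

As a check, the Euler characteristic is 4 − 6 + 4 = 2, which agrees with 1 − 0 + 1 = 2.

H_0 = Z,  H_1 = 0,  H_2 = Z.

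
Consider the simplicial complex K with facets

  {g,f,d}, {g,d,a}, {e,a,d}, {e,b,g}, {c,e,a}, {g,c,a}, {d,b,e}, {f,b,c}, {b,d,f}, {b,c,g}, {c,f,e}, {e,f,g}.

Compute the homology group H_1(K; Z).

Order the vertices as a < b < c < d < e < f < g. Listing each simplex with vertices in this order, K has dimension 2 with simplices:

  0-simplices (7): a, b, c, d, e, f, g
  1-simplices (18): ac, ad, ae, ag, bc, bd, be, bf, bg, ce, cf, cg, de, df, dg, ef, eg, fg
  2-simplices (12): ace, acg, ade, adg, bcf, bcg, bde, bdf, beg, cef, dfg, efg

giving chain groups C_0 ≅ Z^7, C_1 ≅ Z^18, C_2 ≅ Z^12.

∂_1: C_1 → C_0 is given by ∂[p,q] = [q] − [p].
The resulting 7×18 matrix has rank 6, and its Smith normal form has invariant factors (1,1,1,1,1,1).

∂_2: C_2 → C_1 maps a triangle to the signed sum of its edges. For instance
  ∂efg = fg − eg + ef,
  ∂dfg = fg − dg + df.
As a 18×12 matrix over Z this has rank 12, with invariant factors (1,1,1,1,1,1,1,1,1,1,1,2).

Now H_k = ker ∂_k / im ∂_{k+1}, so:

  H_1: rank ker ∂_1 − rank ∂_2 = (18 − 6) − 12 = 0, and ∂_2 has invariant factor 2 > 1, so H_1 ≅ Z/2.

(K is a triangulation of the real projective plane RP^2.)

H_1 ≅ Z/2.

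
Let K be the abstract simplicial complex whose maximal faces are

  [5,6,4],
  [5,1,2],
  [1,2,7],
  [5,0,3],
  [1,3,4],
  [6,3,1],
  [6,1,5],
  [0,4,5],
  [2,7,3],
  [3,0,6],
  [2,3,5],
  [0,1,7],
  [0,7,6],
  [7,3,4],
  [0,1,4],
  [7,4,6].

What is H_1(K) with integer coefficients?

Take the total order 0 < 1 < 2 < 3 < 4 < 5 < 6 < 7 on the vertex set. Then K (dimension 2) consists of the simplices:

  0-simplices (8): [0], [1], [2], [3], [4], [5], [6], [7]
  1-simplices (24): (24 of them)
  2-simplices (16): [0,1,4], [0,1,7], [0,3,5], [0,3,6], [0,4,5], [0,6,7], [1,2,5], [1,2,7], [1,3,4], [1,3,6], [1,5,6], [2,3,5], [2,3,7], [3,4,7], [4,5,6], [4,6,7]

giving chain groups C_0 ≅ Z^8, C_1 ≅ Z^24, C_2 ≅ Z^16.

Boundary ∂_1: C_1 → C_0 sends each edge [p,q] (with p < q) to q − p. For instance
  ∂[1,2] = [2] − [1].
The resulting 8×24 matrix has rank 7, and its Smith normal form has invariant factors (1,1,1,1,1,1,1).

Boundary ∂_2: C_2 → C_1 maps a triangle to the signed sum of its edges. For instance
  ∂[2,3,5] = [3,5] − [2,5] + [2,3],
  ∂[0,3,5] = [3,5] − [0,5] + [0,3].
This gives a 24×16 integer matrix of rank 15; reducing to Smith normal form yields diagonal entries (1,1,1,1,1,1,1,1,1,1,1,1,1,1,1).

Computing H_k = (kernel of ∂_k) / (image of ∂_{k+1}):

  H_1: rank ker ∂_1 − rank ∂_2 = (24 − 7) − 15 = 2, and the invariant factors of ∂_2 are all 1, so H_1 ≅ Z^2.

(K is a triangulation of the torus T^2.)

H_1 = Z^2.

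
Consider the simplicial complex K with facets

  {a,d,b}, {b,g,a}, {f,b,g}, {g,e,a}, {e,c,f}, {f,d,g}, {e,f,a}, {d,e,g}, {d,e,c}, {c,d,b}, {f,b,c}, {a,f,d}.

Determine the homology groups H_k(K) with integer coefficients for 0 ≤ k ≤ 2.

H_0 = Z,  H_1 = Z_2,  H_2 = 0.

Take the total order a < b < c < d < e < f < g on the vertex set. Then K (dimension 2) consists of the simplices:

  0-simplices (7): a, b, c, d, e, f, g
  1-simplices (18): ab, ad, ae, af, ag, bc, bd, bf, bg, cd, ce, cf, de, df, dg, ef, eg, fg
  2-simplices (12): abd, abg, adf, aef, aeg, bcd, bcf, bfg, cde, cef, deg, dfg

giving chain groups C_0 ≅ Z^7, C_1 ≅ Z^18, C_2 ≅ Z^12.

The boundary map ∂_1: C_1 → C_0 is given by ∂[p,q] = [q] − [p]. For instance
  ∂ad = d − a.
The 7×18 boundary matrix has rank 6 and Smith normal form diag(1,1,1,1,1,1).

∂_2: C_2 → C_1 acts by ∂[p,q,r] = [q,r] − [p,r] + [p,q]. For instance
  ∂cde = de − ce + cd,
  ∂bfg = fg − bg + bf.
The resulting 18×12 matrix has rank 12, and its Smith normal form has invariant factors (1,1,1,1,1,1,1,1,1,1,1,2).

From H_k ≅ ker(∂_k) / im(∂_{k+1}) we obtain:

  H_0: rank C_0 − rank ∂_1 = 7 − 6 = 1, and the invariant factors of ∂_1 are all 1, so H_0 = Z.
  H_1: rank ker ∂_1 − rank ∂_2 = (18 − 6) − 12 = 0, and ∂_2 has invariant factor 2 > 1, so H_1 = Z_2.
  H_2: rank ker ∂_2 − rank ∂_3 = (12 − 12) − 0 = 0, and there is no ∂_3, so H_2 = 0.

As a check, the Euler characteristic is 7 − 18 + 12 = 1, which agrees with 1 − 0 + 0 = 1.
(K is a triangulation of the real projective plane RP^2.)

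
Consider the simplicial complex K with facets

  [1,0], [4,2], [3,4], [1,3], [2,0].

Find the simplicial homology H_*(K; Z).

K has 5 vertices, 5 edges.
rank ∂_0 = 0, rank ∂_1 = 4 ⇒ b_0 = 5 − 0 − 4 = 1; all invariant factors of ∂_1 are 1 so no torsion. So H_0 = Z.
rank ∂_1 = 4, rank ∂_2 = 0 ⇒ b_1 = 5 − 4 − 0 = 1. So H_1 = Z.

H_0 = Z,  H_1 = Z.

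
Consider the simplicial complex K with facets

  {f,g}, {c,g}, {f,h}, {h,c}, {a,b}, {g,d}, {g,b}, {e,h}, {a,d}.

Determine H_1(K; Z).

H_1 = Z^2.

Order the vertices as a < b < c < d < e < f < g < h. Listing each simplex with vertices in this order, K has dimension 1 with simplices:

  0-simplices (8): a, b, c, d, e, f, g, h
  1-simplices (9): ab, ad, bg, cg, ch, dg, eh, fg, fh

giving chain groups C_0 ≅ Z^8, C_1 ≅ Z^9.

Boundary ∂_1: C_1 → C_0 sends each edge [p,q] (with p < q) to q − p.
As a 8×9 matrix over Z this has rank 7, with invariant factors (1,1,1,1,1,1,1).

Computing H_k = (kernel of ∂_k) / (image of ∂_{k+1}):

  H_1: rank ker ∂_1 − rank ∂_2 = (9 − 7) − 0 = 2, and there is no ∂_2, so H_1 ≅ Z^2.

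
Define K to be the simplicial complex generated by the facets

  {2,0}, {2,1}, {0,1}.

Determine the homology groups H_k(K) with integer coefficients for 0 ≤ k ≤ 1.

K has 3 vertices, 3 edges.
rank ∂_0 = 0, rank ∂_1 = 2 ⇒ b_0 = 3 − 0 − 2 = 1; all invariant factors of ∂_1 are 1 so no torsion. So H_0 ≅ Z.
rank ∂_1 = 2, rank ∂_2 = 0 ⇒ b_1 = 3 − 2 − 0 = 1. So H_1 ≅ Z.

H_0 ≅ Z,  H_1 ≅ Z.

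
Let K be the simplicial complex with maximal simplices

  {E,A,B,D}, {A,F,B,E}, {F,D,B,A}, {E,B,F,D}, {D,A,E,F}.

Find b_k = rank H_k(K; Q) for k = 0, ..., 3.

b_0 = 1, b_1 = 0, b_2 = 0, b_3 = 1.

Fix the vertex order A < B < D < E < F and write every simplex with vertices in increasing order. Then dim K = 3 and the simplices of K are:

  0-simplices (5): A, B, D, E, F
  1-simplices (10): AB, AD, AE, AF, BD, BE, BF, DE, DF, EF
  2-simplices (10): ABD, ABE, ABF, ADE, ADF, AEF, BDE, BDF, BEF, DEF
  3-simplices (5): ABDE, ABDF, ABEF, ADEF, BDEF

giving chain groups C_0 ≅ Z^5, C_1 ≅ Z^10, C_2 ≅ Z^10, C_3 ≅ Z^5.

∂_1: C_1 → C_0 is given by ∂[p,q] = [q] − [p].
The resulting 5×10 matrix has rank 4, and its Smith normal form has invariant factors (1,1,1,1).

∂_2: C_2 → C_1 maps a triangle to the signed sum of its edges. For instance
  ∂DEF = EF − DF + DE,
  ∂BDE = DE − BE + BD.
The 10×10 boundary matrix has rank 6 and Smith normal form diag(1,1,1,1,1,1).

The boundary map ∂_3: C_3 → C_2 sends each 3-simplex σ to the alternating sum Σ_i (−1)^i (σ with its i-th vertex removed). For instance
  ∂ABDE = BDE − ADE + ABE − ABD,
  ∂ABDF = BDF − ADF + ABF − ABD.
As a 10×5 matrix over Z this has rank 4, with invariant factors (1,1,1,1).

Now H_k = ker ∂_k / im ∂_{k+1}, so:

  H_0: rank C_0 − rank ∂_1 = 5 − 4 = 1, and the invariant factors of ∂_1 are all 1, so H_0 = Z.
  H_1: rank ker ∂_1 − rank ∂_2 = (10 − 4) − 6 = 0, and the invariant factors of ∂_2 are all 1, so H_1 = 0.
  H_2: rank ker ∂_2 − rank ∂_3 = (10 − 6) − 4 = 0, and the invariant factors of ∂_3 are all 1, so H_2 = 0.
  H_3: rank ker ∂_3 − rank ∂_4 = (5 − 4) − 0 = 1, and there is no ∂_4, so H_3 = Z.

(K is a triangulation of the 3-sphere S^3.)

Hence the Betti numbers are b_0 = 1, b_1 = 0, b_2 = 0, b_3 = 1.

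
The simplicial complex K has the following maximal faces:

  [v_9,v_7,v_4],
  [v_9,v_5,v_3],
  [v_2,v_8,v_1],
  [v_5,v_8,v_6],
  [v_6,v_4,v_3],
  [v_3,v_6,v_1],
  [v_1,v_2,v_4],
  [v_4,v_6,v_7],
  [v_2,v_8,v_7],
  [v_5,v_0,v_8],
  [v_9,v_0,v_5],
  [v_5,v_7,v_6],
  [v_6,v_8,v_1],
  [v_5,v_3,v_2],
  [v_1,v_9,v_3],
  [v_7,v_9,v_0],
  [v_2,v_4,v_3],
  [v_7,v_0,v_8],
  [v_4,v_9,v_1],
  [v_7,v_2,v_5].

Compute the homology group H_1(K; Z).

H_1 = Z ⊕ Z/2.

Fix the vertex order v_0 < v_1 < v_2 < v_3 < v_4 < v_5 < v_6 < v_7 < v_8 < v_9 and write every simplex with vertices in increasing order. Then dim K = 2 and the simplices of K are:

  0-simplices (10): [v_0], [v_1], [v_2], [v_3], [v_4], [v_5], [v_6], [v_7], [v_8], [v_9]
  1-simplices (30): (30 of them)
  2-simplices (20): (20 of them)

Hence C_0 ≅ Z^10, C_1 ≅ Z^30, C_2 ≅ Z^20.

∂_1: C_1 → C_0 sends each edge [p,q] (with p < q) to q − p. For instance
  ∂[v_2,v_4] = [v_4] − [v_2].
As a 10×30 matrix over Z this has rank 9, with invariant factors (1,1,1,1,1,1,1,1,1).

The boundary map ∂_2: C_2 → C_1 maps a triangle to the signed sum of its edges. For instance
  ∂[v_4,v_7,v_9] = [v_7,v_9] − [v_4,v_9] + [v_4,v_7],
  ∂[v_4,v_6,v_7] = [v_6,v_7] − [v_4,v_7] + [v_4,v_6].
The resulting 30×20 matrix has rank 20, and its Smith normal form has invariant factors (1,1,1,1,1,1,1,1,1,1,1,1,1,1,1,1,1,1,1,2).

Computing H_k = (kernel of ∂_k) / (image of ∂_{k+1}):

  H_1: rank ker ∂_1 − rank ∂_2 = (30 − 9) − 20 = 1, and ∂_2 has invariant factor 2 > 1, so H_1 = Z ⊕ Z/2.

(K is a triangulation of the Klein bottle.)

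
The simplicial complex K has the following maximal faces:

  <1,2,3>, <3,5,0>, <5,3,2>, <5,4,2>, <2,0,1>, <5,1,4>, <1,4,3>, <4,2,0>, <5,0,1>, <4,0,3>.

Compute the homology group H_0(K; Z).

Fix the vertex order 0 < 1 < 2 < 3 < 4 < 5 and write every simplex with vertices in increasing order. Then dim K = 2 and the simplices of K are:

  0-simplices (6): [0], [1], [2], [3], [4], [5]
  1-simplices (15): [0,1], [0,2], [0,3], [0,4], [0,5], [1,2], [1,3], [1,4], [1,5], [2,3], [2,4], [2,5], [3,4], [3,5], [4,5]
  2-simplices (10): [0,1,2], [0,1,5], [0,2,4], [0,3,4], [0,3,5], [1,2,3], [1,3,4], [1,4,5], [2,3,5], [2,4,5]

Hence C_0 ≅ Z^6, C_1 ≅ Z^15, C_2 ≅ Z^10.

∂_1: C_1 → C_0 maps an edge to its endpoints' difference, ∂[p,q] = q − p.
The resulting 6×15 matrix has rank 5, and its Smith normal form has invariant factors (1,1,1,1,1).

The boundary map ∂_2: C_2 → C_1 maps a triangle to the signed sum of its edges. For instance
  ∂[0,2,4] = [2,4] − [0,4] + [0,2],
  ∂[2,3,5] = [3,5] − [2,5] + [2,3].
The 15×10 boundary matrix has rank 10 and Smith normal form diag(1,1,1,1,1,1,1,1,1,2).

Reading off H_k = ker ∂_k / im ∂_{k+1}:

  H_0: rank C_0 − rank ∂_1 = 6 − 5 = 1, and the invariant factors of ∂_1 are all 1, so H_0 ≅ Z.

H_0 = Z.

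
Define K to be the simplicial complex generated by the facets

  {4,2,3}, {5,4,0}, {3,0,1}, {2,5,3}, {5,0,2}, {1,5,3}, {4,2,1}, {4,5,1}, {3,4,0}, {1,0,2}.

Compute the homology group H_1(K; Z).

H_1 = Z/2Z.

Take the total order 0 < 1 < 2 < 3 < 4 < 5 on the vertex set. Then K (dimension 2) consists of the simplices:

  0-simplices (6): [0], [1], [2], [3], [4], [5]
  1-simplices (15): [0,1], [0,2], [0,3], [0,4], [0,5], [1,2], [1,3], [1,4], [1,5], [2,3], [2,4], [2,5], [3,4], [3,5], [4,5]
  2-simplices (10): [0,1,2], [0,1,3], [0,2,5], [0,3,4], [0,4,5], [1,2,4], [1,3,5], [1,4,5], [2,3,4], [2,3,5]

Hence C_0 ≅ Z^6, C_1 ≅ Z^15, C_2 ≅ Z^10.

∂_1: C_1 → C_0 maps an edge to its endpoints' difference, ∂[p,q] = q − p. For instance
  ∂[0,3] = [3] − [0].
As a 6×15 matrix over Z this has rank 5, with invariant factors (1,1,1,1,1).

The boundary map ∂_2: C_2 → C_1 sends each 2-simplex [p,q,r] to [q,r] − [p,r] + [p,q]. For instance
  ∂[0,2,5] = [2,5] − [0,5] + [0,2],
  ∂[2,3,5] = [3,5] − [2,5] + [2,3].
The resulting 15×10 matrix has rank 10, and its Smith normal form has invariant factors (1,1,1,1,1,1,1,1,1,2).

Now H_k = ker ∂_k / im ∂_{k+1}, so:

  H_1: rank ker ∂_1 − rank ∂_2 = (15 − 5) − 10 = 0, and ∂_2 has invariant factor 2 > 1, so H_1 = Z/2Z.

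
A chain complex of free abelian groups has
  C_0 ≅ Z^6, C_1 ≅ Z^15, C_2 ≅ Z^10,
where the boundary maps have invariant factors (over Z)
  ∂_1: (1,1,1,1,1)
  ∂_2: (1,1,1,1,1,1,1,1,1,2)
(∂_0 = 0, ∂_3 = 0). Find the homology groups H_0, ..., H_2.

H_0: b_0 = 6 − 0 − 5 = 1; torsion from ∂_1 factors > 1: none. So H_0 = Z.
H_1: b_1 = 15 − 5 − 10 = 0; torsion from ∂_2 factors > 1: [2]. So H_1 = Z/2.
H_2: b_2 = 10 − 10 − 0 = 0; torsion from ∂_3 factors > 1: none. So H_2 = 0.

H_0 = Z,  H_1 = Z/2,  H_2 = 0.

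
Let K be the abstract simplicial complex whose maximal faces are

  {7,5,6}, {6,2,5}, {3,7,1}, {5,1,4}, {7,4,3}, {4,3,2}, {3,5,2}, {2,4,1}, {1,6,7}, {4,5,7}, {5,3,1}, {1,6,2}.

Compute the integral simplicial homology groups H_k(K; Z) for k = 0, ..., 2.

Fix the vertex order 1 < 2 < 3 < 4 < 5 < 6 < 7 and write every simplex with vertices in increasing order. Then dim K = 2 and the simplices of K are:

  0-simplices (7): [1], [2], [3], [4], [5], [6], [7]
  1-simplices (18): [1,2], [1,3], [1,4], [1,5], [1,6], [1,7], [2,3], [2,4], [2,5], [2,6], [3,4], [3,5], [3,7], [4,5], [4,7], [5,6], [5,7], [6,7]
  2-simplices (12): [1,2,4], [1,2,6], [1,3,5], [1,3,7], [1,4,5], [1,6,7], [2,3,4], [2,3,5], [2,5,6], [3,4,7], [4,5,7], [5,6,7]

giving chain groups C_0 ≅ Z^7, C_1 ≅ Z^18, C_2 ≅ Z^12.

∂_1: C_1 → C_0 maps an edge to its endpoints' difference, ∂[p,q] = q − p. For instance
  ∂[1,5] = [5] − [1].
The resulting 7×18 matrix has rank 6, and its Smith normal form has invariant factors (1,1,1,1,1,1).

Boundary ∂_2: C_2 → C_1 acts by ∂[p,q,r] = [q,r] − [p,r] + [p,q]. For instance
  ∂[2,3,5] = [3,5] − [2,5] + [2,3],
  ∂[4,5,7] = [5,7] − [4,7] + [4,5].
As a 18×12 matrix over Z this has rank 12, with invariant factors (1,1,1,1,1,1,1,1,1,1,1,2).

Now H_k = ker ∂_k / im ∂_{k+1}, so:

  H_0: rank C_0 − rank ∂_1 = 7 − 6 = 1, and the invariant factors of ∂_1 are all 1, so H_0 = Z.
  H_1: rank ker ∂_1 − rank ∂_2 = (18 − 6) − 12 = 0, and ∂_2 has invariant factor 2 > 1, so H_1 = Z/2.
  H_2: rank ker ∂_2 − rank ∂_3 = (12 − 12) − 0 = 0, and there is no ∂_3, so H_2 = 0.

(K is a triangulation of the real projective plane RP^2.)

H_0 = Z,  H_1 = Z/2,  H_2 = 0.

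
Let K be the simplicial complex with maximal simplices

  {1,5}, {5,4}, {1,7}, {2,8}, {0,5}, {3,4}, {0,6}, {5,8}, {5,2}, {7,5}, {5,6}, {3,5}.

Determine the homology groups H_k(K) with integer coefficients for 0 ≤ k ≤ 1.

Take the total order 0 < 1 < 2 < 3 < 4 < 5 < 6 < 7 < 8 on the vertex set. Then K (dimension 1) consists of the simplices:

  0-simplices (9): [0], [1], [2], [3], [4], [5], [6], [7], [8]
  1-simplices (12): [0,5], [0,6], [1,5], [1,7], [2,5], [2,8], [3,4], [3,5], [4,5], [5,6], [5,7], [5,8]

giving chain groups C_0 ≅ Z^9, C_1 ≅ Z^12.

∂_1: C_1 → C_0 maps an edge to its endpoints' difference, ∂[p,q] = q − p.
The resulting 9×12 matrix has rank 8, and its Smith normal form has invariant factors (1,1,1,1,1,1,1,1).

From H_k ≅ ker(∂_k) / im(∂_{k+1}) we obtain:

  H_0: rank C_0 − rank ∂_1 = 9 − 8 = 1, and the invariant factors of ∂_1 are all 1, so H_0 = Z.
  H_1: rank ker ∂_1 − rank ∂_2 = (12 − 8) − 0 = 4, and there is no ∂_2, so H_1 = Z^4.

As a check, the Euler characteristic is 9 − 12 = -3, which agrees with 1 − 4 = -3.

H_0 ≅ Z,  H_1 ≅ Z^4.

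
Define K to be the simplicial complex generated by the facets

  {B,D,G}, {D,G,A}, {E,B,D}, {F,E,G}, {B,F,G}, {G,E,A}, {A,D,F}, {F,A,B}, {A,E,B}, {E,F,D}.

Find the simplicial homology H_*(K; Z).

Fix the vertex order A < B < D < E < F < G and write every simplex with vertices in increasing order. Then dim K = 2 and the simplices of K are:

  0-simplices (6): A, B, D, E, F, G
  1-simplices (15): AB, AD, AE, AF, AG, BD, BE, BF, BG, DE, DF, DG, EF, EG, FG
  2-simplices (10): ABE, ABF, ADF, ADG, AEG, BDE, BDG, BFG, DEF, EFG

giving chain groups C_0 ≅ Z^6, C_1 ≅ Z^15, C_2 ≅ Z^10.

∂_1: C_1 → C_0 is given by ∂[p,q] = [q] − [p]. For instance
  ∂BD = D − B.
The 6×15 boundary matrix has rank 5 and Smith normal form diag(1,1,1,1,1).

The boundary map ∂_2: C_2 → C_1 sends each 2-simplex [p,q,r] to [q,r] − [p,r] + [p,q]. For instance
  ∂EFG = FG − EG + EF,
  ∂AEG = EG − AG + AE.
As a 15×10 matrix over Z this has rank 10, with invariant factors (1,1,1,1,1,1,1,1,1,2).

Now H_k = ker ∂_k / im ∂_{k+1}, so:

  H_0: rank C_0 − rank ∂_1 = 6 − 5 = 1, and the invariant factors of ∂_1 are all 1, so H_0 = Z.
  H_1: rank ker ∂_1 − rank ∂_2 = (15 − 5) − 10 = 0, and ∂_2 has invariant factor 2 > 1, so H_1 = Z/2Z.
  H_2: rank ker ∂_2 − rank ∂_3 = (10 − 10) − 0 = 0, and there is no ∂_3, so H_2 = 0.

(K is a triangulation of the real projective plane RP^2.)

H_0 = Z,  H_1 = Z/2Z,  H_2 = 0.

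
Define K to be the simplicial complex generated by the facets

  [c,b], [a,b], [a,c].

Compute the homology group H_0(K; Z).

K has 3 vertices, 3 edges.
rank ∂_0 = 0, rank ∂_1 = 2 ⇒ b_0 = 3 − 0 − 2 = 1; all invariant factors of ∂_1 are 1 so no torsion. So H_0 = Z.

H_0 ≅ Z.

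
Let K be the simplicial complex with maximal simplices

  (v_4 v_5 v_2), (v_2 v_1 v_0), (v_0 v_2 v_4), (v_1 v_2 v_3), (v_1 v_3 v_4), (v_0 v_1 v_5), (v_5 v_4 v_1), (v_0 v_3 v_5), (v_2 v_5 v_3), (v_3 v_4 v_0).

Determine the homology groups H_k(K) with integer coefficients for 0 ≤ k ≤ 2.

We work with the vertex ordering v_0 < v_1 < v_2 < v_3 < v_4 < v_5. The simplices of K, each written with vertices in increasing order, are:

  0-simplices (6): [v_0], [v_1], [v_2], [v_3], [v_4], [v_5]
  1-simplices (15): (15 of them)
  2-simplices (10): [v_0,v_1,v_2], [v_0,v_1,v_5], [v_0,v_2,v_4], [v_0,v_3,v_4], [v_0,v_3,v_5], [v_1,v_2,v_3], [v_1,v_3,v_4], [v_1,v_4,v_5], [v_2,v_3,v_5], [v_2,v_4,v_5]

so the chain groups are C_0 ≅ Z^6, C_1 ≅ Z^15, C_2 ≅ Z^10.

∂_1: C_1 → C_0 sends each edge [p,q] (with p < q) to q − p. For instance
  ∂[v_0,v_2] = [v_2] − [v_0].
The resulting 6×15 matrix has rank 5, and its Smith normal form has invariant factors (1,1,1,1,1).

The boundary map ∂_2: C_2 → C_1 maps a triangle to the signed sum of its edges. For instance
  ∂[v_0,v_1,v_2] = [v_1,v_2] − [v_0,v_2] + [v_0,v_1],
  ∂[v_2,v_3,v_5] = [v_3,v_5] − [v_2,v_5] + [v_2,v_3].
The resulting 15×10 matrix has rank 10, and its Smith normal form has invariant factors (1,1,1,1,1,1,1,1,1,2).

Computing H_k = (kernel of ∂_k) / (image of ∂_{k+1}):

  H_0: rank C_0 − rank ∂_1 = 6 − 5 = 1, and the invariant factors of ∂_1 are all 1, so H_0 ≅ Z.
  H_1: rank ker ∂_1 − rank ∂_2 = (15 − 5) − 10 = 0, and ∂_2 has invariant factor 2 > 1, so H_1 ≅ Z/2.
  H_2: rank ker ∂_2 − rank ∂_3 = (10 − 10) − 0 = 0, and there is no ∂_3, so H_2 ≅ 0.

As a check, the Euler characteristic is 6 − 15 + 10 = 1, which agrees with 1 − 0 + 0 = 1.

H_0 ≅ Z,  H_1 ≅ Z/2,  H_2 = 0.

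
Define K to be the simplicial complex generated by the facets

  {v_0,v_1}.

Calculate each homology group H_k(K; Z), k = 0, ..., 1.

H_0 ≅ Z,  H_1 = 0.

Take the total order v_0 < v_1 on the vertex set. Then K (dimension 1) consists of the simplices:

  0-simplices (2): [v_0], [v_1]
  1-simplices (1): [v_0,v_1]

giving chain groups C_0 ≅ Z^2, C_1 ≅ Z^1.

The boundary map ∂_1: C_1 → C_0 is given by ∂[p,q] = [q] − [p]. For instance
  ∂[v_0,v_1] = [v_1] − [v_0].
The 2×1 boundary matrix has rank 1 and Smith normal form diag(1).

Reading off H_k = ker ∂_k / im ∂_{k+1}:

  H_0: rank C_0 − rank ∂_1 = 2 − 1 = 1, and the invariant factors of ∂_1 are all 1, so H_0 ≅ Z.
  H_1: rank ker ∂_1 − rank ∂_2 = (1 − 1) − 0 = 0, and there is no ∂_2, so H_1 ≅ 0.

(K is a triangulation of the 1-simplex.)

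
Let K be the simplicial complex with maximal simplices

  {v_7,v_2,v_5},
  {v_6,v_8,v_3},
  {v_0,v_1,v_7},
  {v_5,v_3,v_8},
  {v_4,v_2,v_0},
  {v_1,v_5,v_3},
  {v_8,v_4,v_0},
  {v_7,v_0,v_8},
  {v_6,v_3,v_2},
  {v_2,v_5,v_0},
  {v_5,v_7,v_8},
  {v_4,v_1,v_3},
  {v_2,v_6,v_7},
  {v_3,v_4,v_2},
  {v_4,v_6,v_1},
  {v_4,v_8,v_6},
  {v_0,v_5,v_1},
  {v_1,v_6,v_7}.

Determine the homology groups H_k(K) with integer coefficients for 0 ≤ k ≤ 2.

H_0 = Z,  H_1 = Z ⊕ Z/2Z,  H_2 = 0.

Fix the vertex order v_0 < v_1 < v_2 < v_3 < v_4 < v_5 < v_6 < v_7 < v_8 and write every simplex with vertices in increasing order. Then dim K = 2 and the simplices of K are:

  0-simplices (9): [v_0], [v_1], [v_2], [v_3], [v_4], [v_5], [v_6], [v_7], [v_8]
  1-simplices (27): (27 of them)
  2-simplices (18): (18 of them)

giving chain groups C_0 ≅ Z^9, C_1 ≅ Z^27, C_2 ≅ Z^18.

The boundary map ∂_1: C_1 → C_0 sends each edge [p,q] (with p < q) to q − p.
This gives a 9×27 integer matrix of rank 8; reducing to Smith normal form yields diagonal entries (1,1,1,1,1,1,1,1).

The boundary map ∂_2: C_2 → C_1 acts by ∂[p,q,r] = [q,r] − [p,r] + [p,q]. For instance
  ∂[v_0,v_1,v_7] = [v_1,v_7] − [v_0,v_7] + [v_0,v_1],
  ∂[v_0,v_1,v_5] = [v_1,v_5] − [v_0,v_5] + [v_0,v_1].
The resulting 27×18 matrix has rank 18, and its Smith normal form has invariant factors (1,1,1,1,1,1,1,1,1,1,1,1,1,1,1,1,1,2).

Now H_k = ker ∂_k / im ∂_{k+1}, so:

  H_0: rank C_0 − rank ∂_1 = 9 − 8 = 1, and the invariant factors of ∂_1 are all 1, so H_0 = Z.
  H_1: rank ker ∂_1 − rank ∂_2 = (27 − 8) − 18 = 1, and ∂_2 has invariant factor 2 > 1, so H_1 = Z ⊕ Z/2Z.
  H_2: rank ker ∂_2 − rank ∂_3 = (18 − 18) − 0 = 0, and there is no ∂_3, so H_2 = 0.

(K is a triangulation of the Klein bottle.)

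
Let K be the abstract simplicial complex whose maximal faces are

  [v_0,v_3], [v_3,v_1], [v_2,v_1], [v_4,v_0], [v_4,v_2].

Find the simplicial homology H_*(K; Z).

Take the total order v_0 < v_1 < v_2 < v_3 < v_4 on the vertex set. Then K (dimension 1) consists of the simplices:

  0-simplices (5): [v_0], [v_1], [v_2], [v_3], [v_4]
  1-simplices (5): [v_0,v_3], [v_0,v_4], [v_1,v_2], [v_1,v_3], [v_2,v_4]

so the chain groups are C_0 ≅ Z^5, C_1 ≅ Z^5.

∂_1: C_1 → C_0 is given by ∂[p,q] = [q] − [p].
The 5×5 boundary matrix has rank 4 and Smith normal form diag(1,1,1,1).

From H_k ≅ ker(∂_k) / im(∂_{k+1}) we obtain:

  H_0: rank C_0 − rank ∂_1 = 5 − 4 = 1, and the invariant factors of ∂_1 are all 1, so H_0 = Z.
  H_1: rank ker ∂_1 − rank ∂_2 = (5 − 4) − 0 = 1, and there is no ∂_2, so H_1 = Z.

(K is a triangulation of the circle S^1.)

H_0 ≅ Z,  H_1 ≅ Z.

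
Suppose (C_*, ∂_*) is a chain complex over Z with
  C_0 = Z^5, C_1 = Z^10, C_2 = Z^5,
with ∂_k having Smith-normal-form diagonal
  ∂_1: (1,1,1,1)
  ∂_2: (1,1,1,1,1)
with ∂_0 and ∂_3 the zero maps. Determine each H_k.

H_0: b_0 = 5 − 0 − 4 = 1; torsion from ∂_1 factors > 1: none. So H_0 = Z.
H_1: b_1 = 10 − 4 − 5 = 1; torsion from ∂_2 factors > 1: none. So H_1 = Z.
H_2: b_2 = 5 − 5 − 0 = 0; torsion from ∂_3 factors > 1: none. So H_2 = 0.

H_0 = Z,  H_1 = Z,  H_2 = 0.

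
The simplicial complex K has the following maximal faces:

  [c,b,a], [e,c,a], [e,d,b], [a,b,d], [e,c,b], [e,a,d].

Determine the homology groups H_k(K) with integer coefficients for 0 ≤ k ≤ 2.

H_0 = Z,  H_1 = 0,  H_2 = Z.

Order the vertices as a < b < c < d < e. Listing each simplex with vertices in this order, K has dimension 2 with simplices:

  0-simplices (5): a, b, c, d, e
  1-simplices (9): ab, ac, ad, ae, bc, bd, be, ce, de
  2-simplices (6): abc, abd, ace, ade, bce, bde

giving chain groups C_0 ≅ Z^5, C_1 ≅ Z^9, C_2 ≅ Z^6.

The boundary map ∂_1: C_1 → C_0 maps an edge to its endpoints' difference, ∂[p,q] = q − p.
The 5×9 boundary matrix has rank 4 and Smith normal form diag(1,1,1,1).

The boundary map ∂_2: C_2 → C_1 acts by ∂[p,q,r] = [q,r] − [p,r] + [p,q]. For instance
  ∂abc = bc − ac + ab,
  ∂bce = ce − be + bc.
The resulting 9×6 matrix has rank 5, and its Smith normal form has invariant factors (1,1,1,1,1).

Now H_k = ker ∂_k / im ∂_{k+1}, so:

  H_0: rank C_0 − rank ∂_1 = 5 − 4 = 1, and the invariant factors of ∂_1 are all 1, so H_0 ≅ Z.
  H_1: rank ker ∂_1 − rank ∂_2 = (9 − 4) − 5 = 0, and the invariant factors of ∂_2 are all 1, so H_1 ≅ 0.
  H_2: rank ker ∂_2 − rank ∂_3 = (6 − 5) − 0 = 1, and there is no ∂_3, so H_2 ≅ Z.

(K is a triangulation of the 2-sphere S^2.)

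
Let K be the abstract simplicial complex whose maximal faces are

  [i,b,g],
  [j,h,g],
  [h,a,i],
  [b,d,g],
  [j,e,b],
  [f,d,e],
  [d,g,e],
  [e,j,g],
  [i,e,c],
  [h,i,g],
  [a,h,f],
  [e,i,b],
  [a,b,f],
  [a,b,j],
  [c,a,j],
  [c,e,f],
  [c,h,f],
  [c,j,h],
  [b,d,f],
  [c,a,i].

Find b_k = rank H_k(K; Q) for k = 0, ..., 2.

K has 10 vertices, 30 edges, 20 triangles.
rank ∂_0 = 0, rank ∂_1 = 9 ⇒ b_0 = 10 − 0 − 9 = 1; all invariant factors of ∂_1 are 1 so no torsion. So H_0 ≅ Z.
rank ∂_1 = 9, rank ∂_2 = 20 ⇒ b_1 = 30 − 9 − 20 = 1; ∂_2 has invariant factor(s) [2] giving torsion. So H_1 ≅ Z ⊕ Z/2Z.
rank ∂_2 = 20, rank ∂_3 = 0 ⇒ b_2 = 20 − 20 − 0 = 0. So H_2 ≅ 0.

b_0 = 1, b_1 = 1, b_2 = 0.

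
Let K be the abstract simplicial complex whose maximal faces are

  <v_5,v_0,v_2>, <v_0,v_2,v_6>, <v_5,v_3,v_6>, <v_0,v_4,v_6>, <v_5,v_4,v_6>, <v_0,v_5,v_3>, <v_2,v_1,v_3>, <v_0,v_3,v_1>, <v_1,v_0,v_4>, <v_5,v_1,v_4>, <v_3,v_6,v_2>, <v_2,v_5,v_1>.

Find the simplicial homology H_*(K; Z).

Fix the vertex order v_0 < v_1 < v_2 < v_3 < v_4 < v_5 < v_6 and write every simplex with vertices in increasing order. Then dim K = 2 and the simplices of K are:

  0-simplices (7): [v_0], [v_1], [v_2], [v_3], [v_4], [v_5], [v_6]
  1-simplices (18): (18 of them)
  2-simplices (12): (12 of them)

Hence C_0 ≅ Z^7, C_1 ≅ Z^18, C_2 ≅ Z^12.

The boundary map ∂_1: C_1 → C_0 sends each edge [p,q] (with p < q) to q − p. For instance
  ∂[v_2,v_6] = [v_6] − [v_2].
The resulting 7×18 matrix has rank 6, and its Smith normal form has invariant factors (1,1,1,1,1,1).

The boundary map ∂_2: C_2 → C_1 maps a triangle to the signed sum of its edges. For instance
  ∂[v_0,v_1,v_3] = [v_1,v_3] − [v_0,v_3] + [v_0,v_1],
  ∂[v_0,v_2,v_5] = [v_2,v_5] − [v_0,v_5] + [v_0,v_2].
This gives a 18×12 integer matrix of rank 12; reducing to Smith normal form yields diagonal entries (1,1,1,1,1,1,1,1,1,1,1,2).

Computing H_k = (kernel of ∂_k) / (image of ∂_{k+1}):

  H_0: rank C_0 − rank ∂_1 = 7 − 6 = 1, and the invariant factors of ∂_1 are all 1, so H_0 = Z.
  H_1: rank ker ∂_1 − rank ∂_2 = (18 − 6) − 12 = 0, and ∂_2 has invariant factor 2 > 1, so H_1 = Z/2.
  H_2: rank ker ∂_2 − rank ∂_3 = (12 − 12) − 0 = 0, and there is no ∂_3, so H_2 = 0.

(K is a triangulation of the real projective plane RP^2.)

H_0 = Z,  H_1 = Z/2,  H_2 = 0.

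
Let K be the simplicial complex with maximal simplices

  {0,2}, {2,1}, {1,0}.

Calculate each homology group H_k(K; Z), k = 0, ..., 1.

H_0 = Z,  H_1 = Z.

Order the vertices as 0 < 1 < 2. Listing each simplex with vertices in this order, K has dimension 1 with simplices:

  0-simplices (3): [0], [1], [2]
  1-simplices (3): [0,1], [0,2], [1,2]

so the chain groups are C_0 ≅ Z^3, C_1 ≅ Z^3.

The boundary map ∂_1: C_1 → C_0 is given by ∂[p,q] = [q] − [p]. For instance
  ∂[0,2] = [2] − [0].
The 3×3 boundary matrix has rank 2 and Smith normal form diag(1,1).

Reading off H_k = ker ∂_k / im ∂_{k+1}:

  H_0: rank C_0 − rank ∂_1 = 3 − 2 = 1, and the invariant factors of ∂_1 are all 1, so H_0 ≅ Z.
  H_1: rank ker ∂_1 − rank ∂_2 = (3 − 2) − 0 = 1, and there is no ∂_2, so H_1 ≅ Z.

As a check, the Euler characteristic is 3 − 3 = 0, which agrees with 1 − 1 = 0.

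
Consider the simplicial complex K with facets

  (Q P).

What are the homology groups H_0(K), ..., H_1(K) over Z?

K has 2 vertices, 1 edge.
rank ∂_0 = 0, rank ∂_1 = 1 ⇒ b_0 = 2 − 0 − 1 = 1; all invariant factors of ∂_1 are 1 so no torsion. So H_0 ≅ Z.
rank ∂_1 = 1, rank ∂_2 = 0 ⇒ b_1 = 1 − 1 − 0 = 0. So H_1 ≅ 0.

H_0 ≅ Z,  H_1 = 0.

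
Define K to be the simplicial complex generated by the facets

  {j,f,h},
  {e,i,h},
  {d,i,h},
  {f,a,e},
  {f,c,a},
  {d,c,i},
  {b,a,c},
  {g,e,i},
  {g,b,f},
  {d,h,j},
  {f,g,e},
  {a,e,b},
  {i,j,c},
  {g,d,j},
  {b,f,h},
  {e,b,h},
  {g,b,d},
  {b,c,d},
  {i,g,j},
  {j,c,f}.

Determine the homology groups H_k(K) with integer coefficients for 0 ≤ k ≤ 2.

Take the total order a < b < c < d < e < f < g < h < i < j on the vertex set. Then K (dimension 2) consists of the simplices:

  0-simplices (10): a, b, c, d, e, f, g, h, i, j
  1-simplices (30): ab, ac, ae, af, bc, bd, be, bf, bg, bh, cd, cf, ci, cj, dg, dh, di, dj, ef, eg, eh, ei, fg, fh, fj, gi, gj, hi, hj, ij
  2-simplices (20): abc, abe, acf, aef, bcd, bdg, beh, bfg, bfh, cdi, cfj, cij, dgj, dhi, dhj, efg, egi, ehi, fhj, gij

giving chain groups C_0 ≅ Z^10, C_1 ≅ Z^30, C_2 ≅ Z^20.

Boundary ∂_1: C_1 → C_0 is given by ∂[p,q] = [q] − [p]. For instance
  ∂gi = i − g.
As a 10×30 matrix over Z this has rank 9, with invariant factors (1,1,1,1,1,1,1,1,1).

Boundary ∂_2: C_2 → C_1 maps a triangle to the signed sum of its edges. For instance
  ∂efg = fg − eg + ef,
  ∂abe = be − ae + ab.
The 30×20 boundary matrix has rank 20 and Smith normal form diag(1,1,1,1,1,1,1,1,1,1,1,1,1,1,1,1,1,1,1,2).

Computing H_k = (kernel of ∂_k) / (image of ∂_{k+1}):

  H_0: rank C_0 − rank ∂_1 = 10 − 9 = 1, and the invariant factors of ∂_1 are all 1, so H_0 = Z.
  H_1: rank ker ∂_1 − rank ∂_2 = (30 − 9) − 20 = 1, and ∂_2 has invariant factor 2 > 1, so H_1 = Z × Z/2.
  H_2: rank ker ∂_2 − rank ∂_3 = (20 − 20) − 0 = 0, and there is no ∂_3, so H_2 = 0.

As a check, the Euler characteristic is 10 − 30 + 20 = 0, which agrees with 1 − 1 + 0 = 0.

H_0 = Z,  H_1 = Z × Z/2,  H_2 = 0.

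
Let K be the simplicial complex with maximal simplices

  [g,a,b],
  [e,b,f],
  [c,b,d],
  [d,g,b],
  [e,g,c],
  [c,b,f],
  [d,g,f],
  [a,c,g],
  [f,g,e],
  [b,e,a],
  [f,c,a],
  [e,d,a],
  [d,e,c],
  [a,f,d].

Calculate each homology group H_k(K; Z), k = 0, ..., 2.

Fix the vertex order a < b < c < d < e < f < g and write every simplex with vertices in increasing order. Then dim K = 2 and the simplices of K are:

  0-simplices (7): a, b, c, d, e, f, g
  1-simplices (21): ab, ac, ad, ae, af, ag, bc, bd, be, bf, bg, cd, ce, cf, cg, de, df, dg, ef, eg, fg
  2-simplices (14): abe, abg, acf, acg, ade, adf, bcd, bcf, bdg, bef, cde, ceg, dfg, efg

giving chain groups C_0 ≅ Z^7, C_1 ≅ Z^21, C_2 ≅ Z^14.

The boundary map ∂_1: C_1 → C_0 is given by ∂[p,q] = [q] − [p].
As a 7×21 matrix over Z this has rank 6, with invariant factors (1,1,1,1,1,1).

∂_2: C_2 → C_1 acts by ∂[p,q,r] = [q,r] − [p,r] + [p,q]. For instance
  ∂ceg = eg − cg + ce,
  ∂dfg = fg − dg + df.
The resulting 21×14 matrix has rank 13, and its Smith normal form has invariant factors (1,1,1,1,1,1,1,1,1,1,1,1,1).

Reading off H_k = ker ∂_k / im ∂_{k+1}:

  H_0: rank C_0 − rank ∂_1 = 7 − 6 = 1, and the invariant factors of ∂_1 are all 1, so H_0 = Z.
  H_1: rank ker ∂_1 − rank ∂_2 = (21 − 6) − 13 = 2, and the invariant factors of ∂_2 are all 1, so H_1 = Z^2.
  H_2: rank ker ∂_2 − rank ∂_3 = (14 − 13) − 0 = 1, and there is no ∂_3, so H_2 = Z.

As a check, the Euler characteristic is 7 − 21 + 14 = 0, which agrees with 1 − 2 + 1 = 0.
(K is a triangulation of the torus T^2.)

H_0 ≅ Z,  H_1 ≅ Z^2,  H_2 ≅ Z.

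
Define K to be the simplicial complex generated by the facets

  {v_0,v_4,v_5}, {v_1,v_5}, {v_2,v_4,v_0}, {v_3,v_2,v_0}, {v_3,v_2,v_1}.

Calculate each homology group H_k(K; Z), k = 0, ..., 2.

H_0 = Z,  H_1 = Z,  H_2 = 0.

Take the total order v_0 < v_1 < v_2 < v_3 < v_4 < v_5 on the vertex set. Then K (dimension 2) consists of the simplices:

  0-simplices (6): [v_0], [v_1], [v_2], [v_3], [v_4], [v_5]
  1-simplices (10): [v_0,v_2], [v_0,v_3], [v_0,v_4], [v_0,v_5], [v_1,v_2], [v_1,v_3], [v_1,v_5], [v_2,v_3], [v_2,v_4], [v_4,v_5]
  2-simplices (4): [v_0,v_2,v_3], [v_0,v_2,v_4], [v_0,v_4,v_5], [v_1,v_2,v_3]

so the chain groups are C_0 ≅ Z^6, C_1 ≅ Z^10, C_2 ≅ Z^4.

∂_1: C_1 → C_0 maps an edge to its endpoints' difference, ∂[p,q] = q − p.
The 6×10 boundary matrix has rank 5 and Smith normal form diag(1,1,1,1,1).

The boundary map ∂_2: C_2 → C_1 maps a triangle to the signed sum of its edges. For instance
  ∂[v_0,v_2,v_3] = [v_2,v_3] − [v_0,v_3] + [v_0,v_2],
  ∂[v_1,v_2,v_3] = [v_2,v_3] − [v_1,v_3] + [v_1,v_2].
The resulting 10×4 matrix has rank 4, and its Smith normal form has invariant factors (1,1,1,1).

Computing H_k = (kernel of ∂_k) / (image of ∂_{k+1}):

  H_0: rank C_0 − rank ∂_1 = 6 − 5 = 1, and the invariant factors of ∂_1 are all 1, so H_0 = Z.
  H_1: rank ker ∂_1 − rank ∂_2 = (10 − 5) − 4 = 1, and the invariant factors of ∂_2 are all 1, so H_1 = Z.
  H_2: rank ker ∂_2 − rank ∂_3 = (4 − 4) − 0 = 0, and there is no ∂_3, so H_2 = 0.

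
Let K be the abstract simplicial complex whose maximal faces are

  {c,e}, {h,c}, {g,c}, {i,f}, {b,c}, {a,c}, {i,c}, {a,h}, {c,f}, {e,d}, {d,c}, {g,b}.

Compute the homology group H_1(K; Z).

Take the total order a < b < c < d < e < f < g < h < i on the vertex set. Then K (dimension 1) consists of the simplices:

  0-simplices (9): a, b, c, d, e, f, g, h, i
  1-simplices (12): ac, ah, bc, bg, cd, ce, cf, cg, ch, ci, de, fi

Hence C_0 ≅ Z^9, C_1 ≅ Z^12.

∂_1: C_1 → C_0 maps an edge to its endpoints' difference, ∂[p,q] = q − p. For instance
  ∂bg = g − b.
The resulting 9×12 matrix has rank 8, and its Smith normal form has invariant factors (1,1,1,1,1,1,1,1).

From H_k ≅ ker(∂_k) / im(∂_{k+1}) we obtain:

  H_1: rank ker ∂_1 − rank ∂_2 = (12 − 8) − 0 = 4, and there is no ∂_2, so H_1 ≅ Z^4.

(K is a triangulation of a wedge of 4 circles.)

H_1 = Z^4.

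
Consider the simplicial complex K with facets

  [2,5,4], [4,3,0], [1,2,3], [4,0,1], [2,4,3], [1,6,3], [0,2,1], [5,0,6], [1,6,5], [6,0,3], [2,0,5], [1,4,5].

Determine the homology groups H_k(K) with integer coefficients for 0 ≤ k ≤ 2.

H_0 ≅ Z,  H_1 ≅ Z/2,  H_2 = 0.

Take the total order 0 < 1 < 2 < 3 < 4 < 5 < 6 on the vertex set. Then K (dimension 2) consists of the simplices:

  0-simplices (7): [0], [1], [2], [3], [4], [5], [6]
  1-simplices (18): [0,1], [0,2], [0,3], [0,4], [0,5], [0,6], [1,2], [1,3], [1,4], [1,5], [1,6], [2,3], [2,4], [2,5], [3,4], [3,6], [4,5], [5,6]
  2-simplices (12): [0,1,2], [0,1,4], [0,2,5], [0,3,4], [0,3,6], [0,5,6], [1,2,3], [1,3,6], [1,4,5], [1,5,6], [2,3,4], [2,4,5]

so the chain groups are C_0 ≅ Z^7, C_1 ≅ Z^18, C_2 ≅ Z^12.

The boundary map ∂_1: C_1 → C_0 maps an edge to its endpoints' difference, ∂[p,q] = q − p. For instance
  ∂[1,6] = [6] − [1].
The 7×18 boundary matrix has rank 6 and Smith normal form diag(1,1,1,1,1,1).

Boundary ∂_2: C_2 → C_1 acts by ∂[p,q,r] = [q,r] − [p,r] + [p,q]. For instance
  ∂[1,3,6] = [3,6] − [1,6] + [1,3],
  ∂[0,1,4] = [1,4] − [0,4] + [0,1].
As a 18×12 matrix over Z this has rank 12, with invariant factors (1,1,1,1,1,1,1,1,1,1,1,2).

From H_k ≅ ker(∂_k) / im(∂_{k+1}) we obtain:

  H_0: rank C_0 − rank ∂_1 = 7 − 6 = 1, and the invariant factors of ∂_1 are all 1, so H_0 ≅ Z.
  H_1: rank ker ∂_1 − rank ∂_2 = (18 − 6) − 12 = 0, and ∂_2 has invariant factor 2 > 1, so H_1 ≅ Z/2.
  H_2: rank ker ∂_2 − rank ∂_3 = (12 − 12) − 0 = 0, and there is no ∂_3, so H_2 ≅ 0.

As a check, the Euler characteristic is 7 − 18 + 12 = 1, which agrees with 1 − 0 + 0 = 1.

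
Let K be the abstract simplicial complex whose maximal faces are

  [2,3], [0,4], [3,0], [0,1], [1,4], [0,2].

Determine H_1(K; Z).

Order the vertices as 0 < 1 < 2 < 3 < 4. Listing each simplex with vertices in this order, K has dimension 1 with simplices:

  0-simplices (5): [0], [1], [2], [3], [4]
  1-simplices (6): [0,1], [0,2], [0,3], [0,4], [1,4], [2,3]

Hence C_0 ≅ Z^5, C_1 ≅ Z^6.

The boundary map ∂_1: C_1 → C_0 sends each edge [p,q] (with p < q) to q − p. For instance
  ∂[1,4] = [4] − [1].
This gives a 5×6 integer matrix of rank 4; reducing to Smith normal form yields diagonal entries (1,1,1,1).

Now H_k = ker ∂_k / im ∂_{k+1}, so:

  H_1: rank ker ∂_1 − rank ∂_2 = (6 − 4) − 0 = 2, and there is no ∂_2, so H_1 ≅ Z^2.

(K is a triangulation of a wedge of 2 circles.)

H_1 ≅ Z^2.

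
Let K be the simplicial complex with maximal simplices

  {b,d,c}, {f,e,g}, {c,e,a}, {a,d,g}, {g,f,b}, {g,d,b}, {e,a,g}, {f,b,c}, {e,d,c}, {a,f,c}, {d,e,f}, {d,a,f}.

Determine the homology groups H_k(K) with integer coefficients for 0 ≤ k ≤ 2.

H_0 ≅ Z,  H_1 ≅ Z_2,  H_2 = 0.

Take the total order a < b < c < d < e < f < g on the vertex set. Then K (dimension 2) consists of the simplices:

  0-simplices (7): a, b, c, d, e, f, g
  1-simplices (18): ac, ad, ae, af, ag, bc, bd, bf, bg, cd, ce, cf, de, df, dg, ef, eg, fg
  2-simplices (12): ace, acf, adf, adg, aeg, bcd, bcf, bdg, bfg, cde, def, efg

giving chain groups C_0 ≅ Z^7, C_1 ≅ Z^18, C_2 ≅ Z^12.

The boundary map ∂_1: C_1 → C_0 is given by ∂[p,q] = [q] − [p]. For instance
  ∂df = f − d.
The resulting 7×18 matrix has rank 6, and its Smith normal form has invariant factors (1,1,1,1,1,1).

∂_2: C_2 → C_1 maps a triangle to the signed sum of its edges. For instance
  ∂ace = ce − ae + ac,
  ∂bdg = dg − bg + bd.
As a 18×12 matrix over Z this has rank 12, with invariant factors (1,1,1,1,1,1,1,1,1,1,1,2).

From H_k ≅ ker(∂_k) / im(∂_{k+1}) we obtain:

  H_0: rank C_0 − rank ∂_1 = 7 − 6 = 1, and the invariant factors of ∂_1 are all 1, so H_0 = Z.
  H_1: rank ker ∂_1 − rank ∂_2 = (18 − 6) − 12 = 0, and ∂_2 has invariant factor 2 > 1, so H_1 = Z_2.
  H_2: rank ker ∂_2 − rank ∂_3 = (12 − 12) − 0 = 0, and there is no ∂_3, so H_2 = 0.

As a check, the Euler characteristic is 7 − 18 + 12 = 1, which agrees with 1 − 0 + 0 = 1.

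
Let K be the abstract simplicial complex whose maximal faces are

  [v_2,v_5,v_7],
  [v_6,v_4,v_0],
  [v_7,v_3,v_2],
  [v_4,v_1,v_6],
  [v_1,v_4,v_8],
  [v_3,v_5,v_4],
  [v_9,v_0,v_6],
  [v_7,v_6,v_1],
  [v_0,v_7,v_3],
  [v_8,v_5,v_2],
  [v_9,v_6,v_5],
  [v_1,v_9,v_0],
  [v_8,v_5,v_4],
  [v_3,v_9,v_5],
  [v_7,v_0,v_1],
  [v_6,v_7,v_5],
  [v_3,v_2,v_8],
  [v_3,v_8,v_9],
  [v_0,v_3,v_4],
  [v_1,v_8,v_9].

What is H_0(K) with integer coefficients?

H_0 ≅ Z.

Take the total order v_0 < v_1 < v_2 < v_3 < v_4 < v_5 < v_6 < v_7 < v_8 < v_9 on the vertex set. Then K (dimension 2) consists of the simplices:

  0-simplices (10): [v_0], [v_1], [v_2], [v_3], [v_4], [v_5], [v_6], [v_7], [v_8], [v_9]
  1-simplices (30): (30 of them)
  2-simplices (20): (20 of them)

Hence C_0 ≅ Z^10, C_1 ≅ Z^30, C_2 ≅ Z^20.

∂_1: C_1 → C_0 maps an edge to its endpoints' difference, ∂[p,q] = q − p. For instance
  ∂[v_1,v_4] = [v_4] − [v_1].
As a 10×30 matrix over Z this has rank 9, with invariant factors (1,1,1,1,1,1,1,1,1).

The boundary map ∂_2: C_2 → C_1 sends each 2-simplex [p,q,r] to [q,r] − [p,r] + [p,q]. For instance
  ∂[v_3,v_4,v_5] = [v_4,v_5] − [v_3,v_5] + [v_3,v_4],
  ∂[v_0,v_1,v_9] = [v_1,v_9] − [v_0,v_9] + [v_0,v_1].
As a 30×20 matrix over Z this has rank 20, with invariant factors (1,1,1,1,1,1,1,1,1,1,1,1,1,1,1,1,1,1,1,2).

Now H_k = ker ∂_k / im ∂_{k+1}, so:

  H_0: rank C_0 − rank ∂_1 = 10 − 9 = 1, and the invariant factors of ∂_1 are all 1, so H_0 ≅ Z.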